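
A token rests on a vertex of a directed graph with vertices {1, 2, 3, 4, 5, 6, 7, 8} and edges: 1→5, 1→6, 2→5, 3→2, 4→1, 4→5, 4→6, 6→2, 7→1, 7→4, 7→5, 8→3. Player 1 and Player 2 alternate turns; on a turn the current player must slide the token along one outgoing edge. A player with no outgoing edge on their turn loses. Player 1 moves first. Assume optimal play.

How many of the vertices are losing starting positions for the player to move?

3

Label each position W (a win for the player to move) or L (a loss). A position with no legal move is L; any other position is W exactly when some move reaches an L, and L when every move reaches a W.
Every edge goes from a vertex to one that appears earlier in the order 5, 2, 6, 3, 1, 4, 8, 7, so processing vertices in that order labels each vertex after all of its successors.
5: no outgoing edge → L
2: →5(L), so W
6: →2(W) only, which is W, so L
3: →2(W) only, which is W, so L
1: →6(L), so W
4: →6(L), so W
8: →3(L), so W
7: →5(L), so W
The L vertices are 3, 5, 6; that is 3 in all.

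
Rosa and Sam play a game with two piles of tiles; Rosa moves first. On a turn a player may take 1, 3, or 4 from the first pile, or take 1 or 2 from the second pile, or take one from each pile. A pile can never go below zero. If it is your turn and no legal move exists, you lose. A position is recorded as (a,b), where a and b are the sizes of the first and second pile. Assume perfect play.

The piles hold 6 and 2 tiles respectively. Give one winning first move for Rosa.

Move to (3,2).

Work bottom-up. With no move the player to move loses. Otherwise the position is W if at least one move leads to an L position for the opponent, and L if every move leads to a W.
No move ever increases a pile, so every position that can arise here has a ≤ 6 and b ≤ 2; it is enough to label the cells with 0 ≤ a ≤ 6 and 0 ≤ b ≤ 2.
Every move lowers a or b (never raises either), so fill the grid row by row in increasing a, and left to right within a row: each cell's successors are then already labelled.
      b=0  b=1  b=2
a=0:    L    W    W
a=1:    W    W    L
a=2:    L    W    W
a=3:    W    W    L
a=4:    W    L    W
a=5:    W    W    W
a=6:    W    L    W
Cells with no legal move (terminal, hence L): (0,0).
The remaining L cells, each justified by listing all of its moves:
(1,2): only reaches (0,2)(W), (1,1)(W), (1,0)(W), (0,1)(W), all W → L
(2,0): only reaches (1,0)(W), which is W → L
(3,2): only reaches (2,2)(W), (0,2)(W), (3,1)(W), (3,0)(W), (2,1)(W), all W → L
(4,1): only reaches (3,1)(W), (1,1)(W), (0,1)(W), (4,0)(W), (3,0)(W), all W → L
(6,1): only reaches (5,1)(W), (3,1)(W), (2,1)(W), (6,0)(W), (5,0)(W), all W → L
Every other cell has at least one move into one of the L cells above, so it is W.
From (6,2), the L positions reachable in one move are: (3,2), (6,1). Any move reaching one of these is winning.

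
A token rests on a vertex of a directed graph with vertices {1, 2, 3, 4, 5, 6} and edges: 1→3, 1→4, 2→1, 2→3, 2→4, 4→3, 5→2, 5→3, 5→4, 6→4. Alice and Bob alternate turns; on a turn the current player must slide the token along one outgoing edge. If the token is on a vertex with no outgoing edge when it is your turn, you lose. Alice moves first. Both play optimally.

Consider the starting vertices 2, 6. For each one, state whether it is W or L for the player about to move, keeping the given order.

Label each position W (a win for the player to move) or L (a loss). A position with no legal move is L; any other position is W exactly when some move reaches an L, and L when every move reaches a W.
Every edge goes from a vertex to one that appears earlier in the order 3, 4, 1, 2, 5, 6, so processing vertices in that order labels each vertex after all of its successors.
3: no outgoing edge → L
4: can move to 3, which is L ⇒ W
1: can move to 3, which is L ⇒ W
2: can move to 3, which is L ⇒ W
5: can move to 3, which is L ⇒ W
6: the only move is to 4(W), a W ⇒ L

2: W, 6: L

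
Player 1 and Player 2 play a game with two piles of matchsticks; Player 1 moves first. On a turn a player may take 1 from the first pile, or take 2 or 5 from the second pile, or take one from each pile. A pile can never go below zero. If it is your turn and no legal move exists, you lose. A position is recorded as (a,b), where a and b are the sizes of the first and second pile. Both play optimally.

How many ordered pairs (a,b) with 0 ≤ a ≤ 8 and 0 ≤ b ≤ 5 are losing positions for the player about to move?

Use the standard recursion: the mover loses at a terminal position; elsewhere, the mover wins exactly when some move hands the opponent an L position.
Every move lowers a or b (never raises either), so fill the grid row by row in increasing a, and left to right within a row: each cell's successors are then already labelled.
      b=0  b=1  b=2  b=3  b=4  b=5
a=0:    L    L    W    W    L    W
a=1:    W    W    W    L    W    W
a=2:    L    L    W    W    W    W
a=3:    W    W    W    L    L    W
a=4:    L    L    W    W    W    W
a=5:    W    W    W    L    L    W
a=6:    L    L    W    W    W    W
a=7:    W    W    W    L    L    W
a=8:    L    L    W    W    W    W
Cells with no legal move (terminal, hence L): (0,0), (0,1).
The remaining L cells, each justified by listing all of its moves:
(0,4): L (sole option (0,2)(W) is W)
(1,3): L (options (0,3)(W), (1,1)(W), (0,2)(W) are all W)
(2,0): L (sole option (1,0)(W) is W)
(2,1): L (options (1,1)(W), (1,0)(W) are all W)
(3,3): L (options (2,3)(W), (3,1)(W), (2,2)(W) are all W)
(3,4): L (options (2,4)(W), (3,2)(W), (2,3)(W) are all W)
(4,0): L (sole option (3,0)(W) is W)
(4,1): L (options (3,1)(W), (3,0)(W) are all W)
(5,3): L (options (4,3)(W), (5,1)(W), (4,2)(W) are all W)
(5,4): L (options (4,4)(W), (5,2)(W), (4,3)(W) are all W)
(6,0): L (sole option (5,0)(W) is W)
(6,1): L (options (5,1)(W), (5,0)(W) are all W)
(7,3): L (options (6,3)(W), (7,1)(W), (6,2)(W) are all W)
(7,4): L (options (6,4)(W), (7,2)(W), (6,3)(W) are all W)
(8,0): L (sole option (7,0)(W) is W)
(8,1): L (options (7,1)(W), (7,0)(W) are all W)
Every other cell has at least one move into one of the L cells above, so it is W.
L cells per row: a=0: 3, a=1: 1, a=2: 2, a=3: 2, a=4: 2, a=5: 2, a=6: 2, a=7: 2, a=8: 2; total 18.

18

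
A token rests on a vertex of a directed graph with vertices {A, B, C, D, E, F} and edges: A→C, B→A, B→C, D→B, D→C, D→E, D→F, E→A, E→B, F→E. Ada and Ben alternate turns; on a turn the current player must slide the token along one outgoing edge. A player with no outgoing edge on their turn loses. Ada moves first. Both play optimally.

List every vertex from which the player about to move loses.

Build the W/L table. Terminal = L. A non-terminal position is W if it has a move to some L; otherwise it is L.
Every edge goes from a vertex to one that appears earlier in the order C, A, B, E, F, D, so processing vertices in that order labels each vertex after all of its successors.
C: no outgoing edge → L
A: W (go to C, an L position)
B: W (go to C, an L position)
E: L (options B(W), A(W) are all W)
F: W (go to E, an L position)
D: W (go to E, an L position)
The losing starting vertices are exactly the entries labelled L in this table (2 of them).

C, E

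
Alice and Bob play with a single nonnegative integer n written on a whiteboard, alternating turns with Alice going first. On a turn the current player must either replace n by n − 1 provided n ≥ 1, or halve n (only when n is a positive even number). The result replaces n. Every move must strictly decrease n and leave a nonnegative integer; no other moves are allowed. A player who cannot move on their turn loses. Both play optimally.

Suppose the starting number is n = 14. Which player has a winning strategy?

Alice wins.

Positions with no move are L. A position that does have a move is losing for the player to move precisely when every available move leads to a winning position for the opponent. Fill in the labels:
n=0: no move → L
n=1: W (go to 0, an L position)
n=2: L (sole option 1(W) is W)
n=3: W (go to 2, an L position)
n=4: W (go to 2, an L position)
n=5: L (sole option 4(W) is W)
n=6: W (go to 5, an L position)
n=7: L (sole option 6(W) is W)
n=8: W (go to 7, an L position)
n=9: L (sole option 8(W) is W)
n=10: W (go to 5, an L position)
n=11: L (sole option 10(W) is W)
n=12: W (go to 11, an L position)
n=13: L (sole option 12(W) is W)
n=14: W (go to 7, an L position)
From 14 Alice can move to 7, reaching an L position.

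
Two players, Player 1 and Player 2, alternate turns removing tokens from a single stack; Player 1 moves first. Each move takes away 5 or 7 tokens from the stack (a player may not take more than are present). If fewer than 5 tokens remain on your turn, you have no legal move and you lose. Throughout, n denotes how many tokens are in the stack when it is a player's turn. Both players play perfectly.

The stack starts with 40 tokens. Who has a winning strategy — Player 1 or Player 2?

Work bottom-up. With no move the player to move loses. Otherwise the position is W if at least one move leads to an L position for the opponent, and L if every move leads to a W.
n=0: no move → L
n=1: no move → L
n=2: no move → L
n=3: no move → L
n=4: no move → L
n=5: reaches L-position 0 → W
n=6: reaches L-position 1 → W
n=7: reaches L-position 2 → W
n=8: reaches L-position 3 → W
n=9: reaches L-position 4 → W
n=10: reaches L-position 3 → W
n=11: reaches L-position 4 → W
n=12: only reaches 7(W), 5(W), all W → L
n=13: only reaches 8(W), 6(W), all W → L
n=14: only reaches 9(W), 7(W), all W → L
n=15: only reaches 10(W), 8(W), all W → L
n=16: only reaches 11(W), 9(W), all W → L
n=17: reaches L-position 12 → W
n=18: reaches L-position 13 → W
n=19: reaches L-position 14 → W
n=20: reaches L-position 15 → W
n=21: reaches L-position 16 → W
n=22: reaches L-position 15 → W
n=23: reaches L-position 16 → W
n=24: only reaches 19(W), 17(W), all W → L
n=25: only reaches 20(W), 18(W), all W → L
n=26: only reaches 21(W), 19(W), all W → L
n=27: only reaches 22(W), 20(W), all W → L
n=28: only reaches 23(W), 21(W), all W → L
n=29: reaches L-position 24 → W
n=30: reaches L-position 25 → W
n=31: reaches L-position 26 → W
n=32: reaches L-position 27 → W
n=33: reaches L-position 28 → W
n=34: reaches L-position 27 → W
n=35: reaches L-position 28 → W
n=36: only reaches 31(W), 29(W), all W → L
n=37: only reaches 32(W), 30(W), all W → L
n=38: only reaches 33(W), 31(W), all W → L
n=39: only reaches 34(W), 32(W), all W → L
n=40: only reaches 35(W), 33(W), all W → L
Every move from 40 reaches a W position, so the mover loses.

Player 2 wins.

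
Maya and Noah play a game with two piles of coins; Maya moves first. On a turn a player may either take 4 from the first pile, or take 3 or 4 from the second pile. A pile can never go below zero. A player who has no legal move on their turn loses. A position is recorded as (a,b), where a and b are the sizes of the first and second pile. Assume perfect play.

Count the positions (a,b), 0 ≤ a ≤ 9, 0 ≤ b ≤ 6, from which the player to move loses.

Use the standard recursion: the mover loses at a terminal position; elsewhere, the mover wins exactly when some move hands the opponent an L position.
Every move lowers a or b (never raises either), so fill the grid row by row in increasing a, and left to right within a row: each cell's successors are then already labelled.
      b=0  b=1  b=2  b=3  b=4  b=5  b=6
a=0:    L    L    L    W    W    W    W
a=1:    L    L    L    W    W    W    W
a=2:    L    L    L    W    W    W    W
a=3:    L    L    L    W    W    W    W
a=4:    W    W    W    L    L    L    W
a=5:    W    W    W    L    L    L    W
a=6:    W    W    W    L    L    L    W
a=7:    W    W    W    L    L    L    W
a=8:    L    L    L    W    W    W    W
a=9:    L    L    L    W    W    W    W
Cells with no legal move (terminal, hence L): (0,0), (0,1), (0,2), (1,0), (1,1), (1,2), (2,0), (2,1), (2,2), (3,0), (3,1), (3,2).
The remaining L cells, each justified by listing all of its moves:
(4,3): →(0,3)(W), (4,0)(W) — all W, so L
(4,4): →(0,4)(W), (4,1)(W), (4,0)(W) — all W, so L
(4,5): →(0,5)(W), (4,2)(W), (4,1)(W) — all W, so L
(5,3): →(1,3)(W), (5,0)(W) — all W, so L
(5,4): →(1,4)(W), (5,1)(W), (5,0)(W) — all W, so L
(5,5): →(1,5)(W), (5,2)(W), (5,1)(W) — all W, so L
(6,3): →(2,3)(W), (6,0)(W) — all W, so L
(6,4): →(2,4)(W), (6,1)(W), (6,0)(W) — all W, so L
(6,5): →(2,5)(W), (6,2)(W), (6,1)(W) — all W, so L
(7,3): →(3,3)(W), (7,0)(W) — all W, so L
(7,4): →(3,4)(W), (7,1)(W), (7,0)(W) — all W, so L
(7,5): →(3,5)(W), (7,2)(W), (7,1)(W) — all W, so L
(8,0): →(4,0)(W) only, which is W, so L
(8,1): →(4,1)(W) only, which is W, so L
(8,2): →(4,2)(W) only, which is W, so L
(9,0): →(5,0)(W) only, which is W, so L
(9,1): →(5,1)(W) only, which is W, so L
(9,2): →(5,2)(W) only, which is W, so L
Every other cell has at least one move into one of the L cells above, so it is W.
L cells per row: a=0: 3, a=1: 3, a=2: 3, a=3: 3, a=4: 3, a=5: 3, a=6: 3, a=7: 3, a=8: 3, a=9: 3; total 30.

30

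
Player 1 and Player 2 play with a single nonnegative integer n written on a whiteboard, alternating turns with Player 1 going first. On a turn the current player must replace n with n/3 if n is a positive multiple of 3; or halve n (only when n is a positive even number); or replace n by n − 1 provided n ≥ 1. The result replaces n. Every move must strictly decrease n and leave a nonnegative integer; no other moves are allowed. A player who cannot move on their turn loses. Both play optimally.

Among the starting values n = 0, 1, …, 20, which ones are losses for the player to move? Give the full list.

Work bottom-up. With no move the player to move loses. Otherwise the position is W if at least one move leads to an L position for the opponent, and L if every move leads to a W.
n=0: no move → L
n=1: →0(L), so W
n=2: →1(W) only, which is W, so L
n=3: →2(L), so W
n=4: →2(L), so W
n=5: →4(W) only, which is W, so L
n=6: →2(L), so W
n=7: →6(W) only, which is W, so L
n=8: →7(L), so W
n=9: →3(W), 8(W) — all W, so L
n=10: →5(L), so W
n=11: →10(W) only, which is W, so L
n=12: →11(L), so W
n=13: →12(W) only, which is W, so L
n=14: →7(L), so W
n=15: →5(L), so W
n=16: →8(W), 15(W) — all W, so L
n=17: →16(L), so W
n=18: →9(L), so W
n=19: →18(W) only, which is W, so L
n=20: →19(L), so W
Reading off the rows marked L gives the requested list; there are 9 such values of n.

0, 2, 5, 7, 9, 11, 13, 16, 19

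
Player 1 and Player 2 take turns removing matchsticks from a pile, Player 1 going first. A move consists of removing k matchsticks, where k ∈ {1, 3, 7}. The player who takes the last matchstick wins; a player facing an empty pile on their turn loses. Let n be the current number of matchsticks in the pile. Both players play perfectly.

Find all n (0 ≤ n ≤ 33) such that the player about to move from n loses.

0, 2, 4, 6, 8, 10, 12, 14, 16, 18, 20, 22, 24, 26, 28, 30, 32

Label each position W (a win for the player to move) or L (a loss). A position with no legal move is L; any other position is W exactly when some move reaches an L, and L when every move reaches a W.
n=0: no move → L
n=1: reaches L-position 0 → W
n=2: only reaches 1(W), which is W → L
n=3: reaches L-position 2 → W
n=4: only reaches 3(W), 1(W), all W → L
n=5: reaches L-position 4 → W
n=6: only reaches 5(W), 3(W), all W → L
n=7: reaches L-position 6 → W
n=8: only reaches 7(W), 5(W), 1(W), all W → L
n=9: reaches L-position 8 → W
n=10: only reaches 9(W), 7(W), 3(W), all W → L
n=11: reaches L-position 10 → W
n=12: only reaches 11(W), 9(W), 5(W), all W → L
n=13: reaches L-position 12 → W
n=14: only reaches 13(W), 11(W), 7(W), all W → L
n=15: reaches L-position 14 → W
n=16: only reaches 15(W), 13(W), 9(W), all W → L
n=17: reaches L-position 16 → W
n=18: only reaches 17(W), 15(W), 11(W), all W → L
n=19: reaches L-position 18 → W
n=20: only reaches 19(W), 17(W), 13(W), all W → L
n=21: reaches L-position 20 → W
n=22: only reaches 21(W), 19(W), 15(W), all W → L
n=23: reaches L-position 22 → W
n=24: only reaches 23(W), 21(W), 17(W), all W → L
n=25: reaches L-position 24 → W
n=26: only reaches 25(W), 23(W), 19(W), all W → L
n=27: reaches L-position 26 → W
n=28: only reaches 27(W), 25(W), 21(W), all W → L
n=29: reaches L-position 28 → W
n=30: only reaches 29(W), 27(W), 23(W), all W → L
n=31: reaches L-position 30 → W
n=32: only reaches 31(W), 29(W), 25(W), all W → L
n=33: reaches L-position 32 → W
Reading off the rows marked L gives the requested list; there are 17 such values of n.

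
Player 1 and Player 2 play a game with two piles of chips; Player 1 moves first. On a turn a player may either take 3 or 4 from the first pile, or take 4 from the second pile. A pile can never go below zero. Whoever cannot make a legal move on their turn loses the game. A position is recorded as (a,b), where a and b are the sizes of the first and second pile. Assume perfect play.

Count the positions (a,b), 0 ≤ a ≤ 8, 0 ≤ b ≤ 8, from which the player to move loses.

Label each position W (a win for the player to move) or L (a loss). A position with no legal move is L; any other position is W exactly when some move reaches an L, and L when every move reaches a W.
Every move lowers a or b (never raises either), so fill the grid row by row in increasing a, and left to right within a row: each cell's successors are then already labelled.
      b=0  b=1  b=2  b=3  b=4  b=5  b=6  b=7  b=8
a=0:    L    L    L    L    W    W    W    W    L
a=1:    L    L    L    L    W    W    W    W    L
a=2:    L    L    L    L    W    W    W    W    L
a=3:    W    W    W    W    L    L    L    L    W
a=4:    W    W    W    W    L    L    L    L    W
a=5:    W    W    W    W    L    L    L    L    W
a=6:    W    W    W    W    W    W    W    W    W
a=7:    L    L    L    L    W    W    W    W    L
a=8:    L    L    L    L    W    W    W    W    L
Cells with no legal move (terminal, hence L): (0,0), (0,1), (0,2), (0,3), (1,0), (1,1), (1,2), (1,3), (2,0), (2,1), (2,2), (2,3).
The remaining L cells, each justified by listing all of its moves:
(0,8): L (sole option (0,4)(W) is W)
(1,8): L (sole option (1,4)(W) is W)
(2,8): L (sole option (2,4)(W) is W)
(3,4): L (options (0,4)(W), (3,0)(W) are all W)
(3,5): L (options (0,5)(W), (3,1)(W) are all W)
(3,6): L (options (0,6)(W), (3,2)(W) are all W)
(3,7): L (options (0,7)(W), (3,3)(W) are all W)
(4,4): L (options (1,4)(W), (0,4)(W), (4,0)(W) are all W)
(4,5): L (options (1,5)(W), (0,5)(W), (4,1)(W) are all W)
(4,6): L (options (1,6)(W), (0,6)(W), (4,2)(W) are all W)
(4,7): L (options (1,7)(W), (0,7)(W), (4,3)(W) are all W)
(5,4): L (options (2,4)(W), (1,4)(W), (5,0)(W) are all W)
(5,5): L (options (2,5)(W), (1,5)(W), (5,1)(W) are all W)
(5,6): L (options (2,6)(W), (1,6)(W), (5,2)(W) are all W)
(5,7): L (options (2,7)(W), (1,7)(W), (5,3)(W) are all W)
(7,0): L (options (4,0)(W), (3,0)(W) are all W)
(7,1): L (options (4,1)(W), (3,1)(W) are all W)
(7,2): L (options (4,2)(W), (3,2)(W) are all W)
(7,3): L (options (4,3)(W), (3,3)(W) are all W)
(7,8): L (options (4,8)(W), (3,8)(W), (7,4)(W) are all W)
(8,0): L (options (5,0)(W), (4,0)(W) are all W)
(8,1): L (options (5,1)(W), (4,1)(W) are all W)
(8,2): L (options (5,2)(W), (4,2)(W) are all W)
(8,3): L (options (5,3)(W), (4,3)(W) are all W)
(8,8): L (options (5,8)(W), (4,8)(W), (8,4)(W) are all W)
Every other cell has at least one move into one of the L cells above, so it is W.
L cells per row: a=0: 5, a=1: 5, a=2: 5, a=3: 4, a=4: 4, a=5: 4, a=6: 0, a=7: 5, a=8: 5; total 37.

37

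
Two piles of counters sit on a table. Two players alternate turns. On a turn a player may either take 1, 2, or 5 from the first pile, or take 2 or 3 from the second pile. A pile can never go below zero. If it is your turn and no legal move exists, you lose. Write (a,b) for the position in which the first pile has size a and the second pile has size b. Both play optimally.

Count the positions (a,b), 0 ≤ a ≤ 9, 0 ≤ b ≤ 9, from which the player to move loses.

34

Positions with no move are L. A position that does have a move is losing for the player to move precisely when every available move leads to a winning position for the opponent. Fill in the labels:
Every move lowers a or b (never raises either), so fill the grid row by row in increasing a, and left to right within a row: each cell's successors are then already labelled.
      b=0  b=1  b=2  b=3  b=4  b=5  b=6  b=7  b=8  b=9
a=0:    L    L    W    W    W    L    L    W    W    W
a=1:    W    W    L    L    W    W    W    L    L    W
a=2:    W    W    W    W    L    W    W    W    W    L
a=3:    L    L    W    W    W    L    L    W    W    W
a=4:    W    W    L    L    W    W    W    L    L    W
a=5:    W    W    W    W    L    W    W    W    W    L
a=6:    L    L    W    W    W    L    L    W    W    W
a=7:    W    W    L    L    W    W    W    L    L    W
a=8:    W    W    W    W    L    W    W    W    W    L
a=9:    L    L    W    W    W    L    L    W    W    W
Cells with no legal move (terminal, hence L): (0,0), (0,1).
The remaining L cells, each justified by listing all of its moves:
(0,5): →(0,3)(W), (0,2)(W) — all W, so L
(0,6): →(0,4)(W), (0,3)(W) — all W, so L
(1,2): →(0,2)(W), (1,0)(W) — all W, so L
(1,3): →(0,3)(W), (1,1)(W), (1,0)(W) — all W, so L
(1,7): →(0,7)(W), (1,5)(W), (1,4)(W) — all W, so L
(1,8): →(0,8)(W), (1,6)(W), (1,5)(W) — all W, so L
(2,4): →(1,4)(W), (0,4)(W), (2,2)(W), (2,1)(W) — all W, so L
(2,9): →(1,9)(W), (0,9)(W), (2,7)(W), (2,6)(W) — all W, so L
(3,0): →(2,0)(W), (1,0)(W) — all W, so L
(3,1): →(2,1)(W), (1,1)(W) — all W, so L
(3,5): →(2,5)(W), (1,5)(W), (3,3)(W), (3,2)(W) — all W, so L
(3,6): →(2,6)(W), (1,6)(W), (3,4)(W), (3,3)(W) — all W, so L
(4,2): →(3,2)(W), (2,2)(W), (4,0)(W) — all W, so L
(4,3): →(3,3)(W), (2,3)(W), (4,1)(W), (4,0)(W) — all W, so L
(4,7): →(3,7)(W), (2,7)(W), (4,5)(W), (4,4)(W) — all W, so L
(4,8): →(3,8)(W), (2,8)(W), (4,6)(W), (4,5)(W) — all W, so L
(5,4): →(4,4)(W), (3,4)(W), (0,4)(W), (5,2)(W), (5,1)(W) — all W, so L
(5,9): →(4,9)(W), (3,9)(W), (0,9)(W), (5,7)(W), (5,6)(W) — all W, so L
(6,0): →(5,0)(W), (4,0)(W), (1,0)(W) — all W, so L
(6,1): →(5,1)(W), (4,1)(W), (1,1)(W) — all W, so L
(6,5): →(5,5)(W), (4,5)(W), (1,5)(W), (6,3)(W), (6,2)(W) — all W, so L
(6,6): →(5,6)(W), (4,6)(W), (1,6)(W), (6,4)(W), (6,3)(W) — all W, so L
(7,2): →(6,2)(W), (5,2)(W), (2,2)(W), (7,0)(W) — all W, so L
(7,3): →(6,3)(W), (5,3)(W), (2,3)(W), (7,1)(W), (7,0)(W) — all W, so L
(7,7): →(6,7)(W), (5,7)(W), (2,7)(W), (7,5)(W), (7,4)(W) — all W, so L
(7,8): →(6,8)(W), (5,8)(W), (2,8)(W), (7,6)(W), (7,5)(W) — all W, so L
(8,4): →(7,4)(W), (6,4)(W), (3,4)(W), (8,2)(W), (8,1)(W) — all W, so L
(8,9): →(7,9)(W), (6,9)(W), (3,9)(W), (8,7)(W), (8,6)(W) — all W, so L
(9,0): →(8,0)(W), (7,0)(W), (4,0)(W) — all W, so L
(9,1): →(8,1)(W), (7,1)(W), (4,1)(W) — all W, so L
(9,5): →(8,5)(W), (7,5)(W), (4,5)(W), (9,3)(W), (9,2)(W) — all W, so L
(9,6): →(8,6)(W), (7,6)(W), (4,6)(W), (9,4)(W), (9,3)(W) — all W, so L
Every other cell has at least one move into one of the L cells above, so it is W.
L cells per row: a=0: 4, a=1: 4, a=2: 2, a=3: 4, a=4: 4, a=5: 2, a=6: 4, a=7: 4, a=8: 2, a=9: 4; total 34.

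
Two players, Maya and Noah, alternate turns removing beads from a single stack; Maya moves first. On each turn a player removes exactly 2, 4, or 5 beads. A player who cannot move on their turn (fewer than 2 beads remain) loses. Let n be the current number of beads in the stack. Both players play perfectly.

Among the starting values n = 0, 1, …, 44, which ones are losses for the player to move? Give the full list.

Use the standard recursion: the mover loses at a terminal position; elsewhere, the mover wins exactly when some move hands the opponent an L position.
n=0: no move → L
n=1: no move → L
n=2: W (go to 0, an L position)
n=3: W (go to 1, an L position)
n=4: W (go to 0, an L position)
n=5: W (go to 1, an L position)
n=6: W (go to 1, an L position)
n=7: L (options 5(W), 3(W), 2(W) are all W)
n=8: L (options 6(W), 4(W), 3(W) are all W)
n=9: W (go to 7, an L position)
n=10: W (go to 8, an L position)
n=11: W (go to 7, an L position)
n=12: W (go to 8, an L position)
n=13: W (go to 8, an L position)
n=14: L (options 12(W), 10(W), 9(W) are all W)
n=15: L (options 13(W), 11(W), 10(W) are all W)
n=16: W (go to 14, an L position)
n=17: W (go to 15, an L position)
n=18: W (go to 14, an L position)
n=19: W (go to 15, an L position)
n=20: W (go to 15, an L position)
n=21: L (options 19(W), 17(W), 16(W) are all W)
n=22: L (options 20(W), 18(W), 17(W) are all W)
n=23: W (go to 21, an L position)
n=24: W (go to 22, an L position)
n=25: W (go to 21, an L position)
n=26: W (go to 22, an L position)
n=27: W (go to 22, an L position)
n=28: L (options 26(W), 24(W), 23(W) are all W)
n=29: L (options 27(W), 25(W), 24(W) are all W)
n=30: W (go to 28, an L position)
n=31: W (go to 29, an L position)
n=32: W (go to 28, an L position)
n=33: W (go to 29, an L position)
n=34: W (go to 29, an L position)
n=35: L (options 33(W), 31(W), 30(W) are all W)
n=36: L (options 34(W), 32(W), 31(W) are all W)
n=37: W (go to 35, an L position)
n=38: W (go to 36, an L position)
n=39: W (go to 35, an L position)
n=40: W (go to 36, an L position)
n=41: W (go to 36, an L position)
n=42: L (options 40(W), 38(W), 37(W) are all W)
n=43: L (options 41(W), 39(W), 38(W) are all W)
n=44: W (go to 42, an L position)
Reading off the rows marked L gives the requested list; there are 14 such values of n.

0, 1, 7, 8, 14, 15, 21, 22, 28, 29, 35, 36, 42, 43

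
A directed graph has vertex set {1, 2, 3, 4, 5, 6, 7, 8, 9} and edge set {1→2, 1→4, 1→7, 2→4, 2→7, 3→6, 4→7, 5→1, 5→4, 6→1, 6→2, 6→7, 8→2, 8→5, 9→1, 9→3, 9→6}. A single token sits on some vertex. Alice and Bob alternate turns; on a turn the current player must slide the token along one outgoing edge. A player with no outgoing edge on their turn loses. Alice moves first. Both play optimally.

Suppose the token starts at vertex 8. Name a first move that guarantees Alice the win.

Positions with no move are L. A position that does have a move is losing for the player to move precisely when every available move leads to a winning position for the opponent. Fill in the labels:
Every edge goes from a vertex to one that appears earlier in the order 7, 4, 2, 1, 6, 5, 3, 8, 9, so processing vertices in that order labels each vertex after all of its successors.
7: no outgoing edge → L
4: W (go to 7, an L position)
2: W (go to 7, an L position)
1: W (go to 7, an L position)
6: W (go to 7, an L position)
5: L (options 1(W), 4(W) are all W)
3: L (sole option 6(W) is W)
8: W (go to 5, an L position)
9: W (go to 3, an L position)
From 8, the L positions reachable in one move are: 5.

Move to 5.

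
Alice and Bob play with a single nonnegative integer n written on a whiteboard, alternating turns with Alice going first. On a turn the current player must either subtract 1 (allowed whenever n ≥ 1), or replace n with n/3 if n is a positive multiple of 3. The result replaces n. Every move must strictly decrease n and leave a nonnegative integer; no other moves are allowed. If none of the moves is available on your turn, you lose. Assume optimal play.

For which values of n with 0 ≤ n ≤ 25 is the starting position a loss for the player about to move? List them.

Work bottom-up. With no move the player to move loses. Otherwise the position is W if at least one move leads to an L position for the opponent, and L if every move leads to a W.
n=0: no move → L
n=1: →0(L), so W
n=2: →1(W) only, which is W, so L
n=3: →2(L), so W
n=4: →3(W) only, which is W, so L
n=5: →4(L), so W
n=6: →2(L), so W
n=7: →6(W) only, which is W, so L
n=8: →7(L), so W
n=9: →3(W), 8(W) — all W, so L
n=10: →9(L), so W
n=11: →10(W) only, which is W, so L
n=12: →4(L), so W
n=13: →12(W) only, which is W, so L
n=14: →13(L), so W
n=15: →5(W), 14(W) — all W, so L
n=16: →15(L), so W
n=17: →16(W) only, which is W, so L
n=18: →17(L), so W
n=19: →18(W) only, which is W, so L
n=20: →19(L), so W
n=21: →7(L), so W
n=22: →21(W) only, which is W, so L
n=23: →22(L), so W
n=24: →8(W), 23(W) — all W, so L
n=25: →24(L), so W
Reading off the rows marked L gives the requested list; there are 12 such values of n.

0, 2, 4, 7, 9, 11, 13, 15, 17, 19, 22, 24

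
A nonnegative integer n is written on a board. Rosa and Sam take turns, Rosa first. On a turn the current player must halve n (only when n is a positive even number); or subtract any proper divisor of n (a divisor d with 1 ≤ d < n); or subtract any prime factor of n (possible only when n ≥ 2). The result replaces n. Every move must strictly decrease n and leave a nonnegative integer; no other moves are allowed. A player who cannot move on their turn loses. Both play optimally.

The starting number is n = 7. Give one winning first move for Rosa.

Work bottom-up. With no move the player to move loses. Otherwise the position is W if at least one move leads to an L position for the opponent, and L if every move leads to a W.
n=0: no move → L
n=1: no move → L
n=2: W (go to 0, an L position)
n=3: W (go to 0, an L position)
n=4: L (options 2(W), 3(W) are all W)
n=5: W (go to 0, an L position)
n=6: W (go to 4, an L position)
n=7: W (go to 0, an L position)
From 7, the L positions reachable in one move are: 0.

Move to 0.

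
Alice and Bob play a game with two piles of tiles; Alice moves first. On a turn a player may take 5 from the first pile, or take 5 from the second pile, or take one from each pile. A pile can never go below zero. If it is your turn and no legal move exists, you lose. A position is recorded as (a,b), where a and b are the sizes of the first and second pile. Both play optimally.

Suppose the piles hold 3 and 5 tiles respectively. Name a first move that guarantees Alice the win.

Classify positions by backward induction: terminal positions (no move available) are L. From any other position, the mover wins iff some move reaches an L.
No move ever increases a pile, so every position that can arise here has a ≤ 3 and b ≤ 5; it is enough to label the cells with 0 ≤ a ≤ 3 and 0 ≤ b ≤ 5.
Every move lowers a or b (never raises either), so fill the grid row by row in increasing a, and left to right within a row: each cell's successors are then already labelled.
      b=0  b=1  b=2  b=3  b=4  b=5
a=0:    L    L    L    L    L    W
a=1:    L    W    W    W    W    W
a=2:    L    W    L    L    L    W
a=3:    L    W    L    W    W    W
Cells with no legal move (terminal, hence L): (0,0), (0,1), (0,2), (0,3), (0,4), (1,0), (2,0), (3,0).
The remaining L cells, each justified by listing all of its moves:
(2,2): →(1,1)(W) only, which is W, so L
(2,3): →(1,2)(W) only, which is W, so L
(2,4): →(1,3)(W) only, which is W, so L
(3,2): →(2,1)(W) only, which is W, so L
Every other cell has at least one move into one of the L cells above, so it is W.
From (3,5), the L positions reachable in one move are: (3,0), (2,4). Any move reaching one of these is winning.

Move to (3,0).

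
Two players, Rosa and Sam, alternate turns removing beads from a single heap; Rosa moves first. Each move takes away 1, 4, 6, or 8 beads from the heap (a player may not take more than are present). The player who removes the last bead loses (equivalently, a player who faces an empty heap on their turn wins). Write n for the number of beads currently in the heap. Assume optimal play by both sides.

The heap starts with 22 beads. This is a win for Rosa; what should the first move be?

Remove 4, leaving 18.

Compute win/loss labels from the base case upward. A position with no move is W. Any other position is W if it can reach an L in one move, else L.
n=0: no move; the opponent has just taken the last bead and therefore loses → W
n=1: the only move is to 0(W), a W ⇒ L
n=2: can move to 1, which is L ⇒ W
n=3: the only move is to 2(W), a W ⇒ L
n=4: can move to 3, which is L ⇒ W
n=5: can move to 1, which is L ⇒ W
n=6: moves to 5(W), 2(W), 0(W); every one is W ⇒ L
n=7: can move to 6, which is L ⇒ W
n=8: moves to 7(W), 4(W), 2(W), 0(W); every one is W ⇒ L
n=9: can move to 8, which is L ⇒ W
n=10: can move to 6, which is L ⇒ W
n=11: can move to 3, which is L ⇒ W
n=12: can move to 8, which is L ⇒ W
n=13: moves to 12(W), 9(W), 7(W), 5(W); every one is W ⇒ L
n=14: can move to 13, which is L ⇒ W
n=15: moves to 14(W), 11(W), 9(W), 7(W); every one is W ⇒ L
n=16: can move to 15, which is L ⇒ W
n=17: can move to 13, which is L ⇒ W
n=18: moves to 17(W), 14(W), 12(W), 10(W); every one is W ⇒ L
n=19: can move to 18, which is L ⇒ W
n=20: moves to 19(W), 16(W), 14(W), 12(W); every one is W ⇒ L
n=21: can move to 20, which is L ⇒ W
n=22: can move to 18, which is L ⇒ W
From 22, the L positions reachable in one move are: 18.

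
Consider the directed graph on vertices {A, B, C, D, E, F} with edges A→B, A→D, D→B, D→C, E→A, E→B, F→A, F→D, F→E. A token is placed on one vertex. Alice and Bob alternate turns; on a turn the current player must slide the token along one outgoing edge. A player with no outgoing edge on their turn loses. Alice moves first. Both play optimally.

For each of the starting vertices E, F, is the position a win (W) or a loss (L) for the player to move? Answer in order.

Label each position W (a win for the player to move) or L (a loss). A position with no legal move is L; any other position is W exactly when some move reaches an L, and L when every move reaches a W.
Every edge goes from a vertex to one that appears earlier in the order B, C, D, A, E, F, so processing vertices in that order labels each vertex after all of its successors.
B: no outgoing edge → L
C: no outgoing edge → L
D: can move to C, which is L ⇒ W
A: can move to B, which is L ⇒ W
E: can move to B, which is L ⇒ W
F: moves to E(W), A(W), D(W); every one is W ⇒ L

E: W, F: L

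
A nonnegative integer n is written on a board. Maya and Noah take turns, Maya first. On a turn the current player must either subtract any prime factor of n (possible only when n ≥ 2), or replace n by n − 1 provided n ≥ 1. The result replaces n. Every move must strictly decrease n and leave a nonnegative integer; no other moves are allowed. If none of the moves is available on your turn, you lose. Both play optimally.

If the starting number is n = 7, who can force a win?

Maya wins.

Work bottom-up. With no move the player to move loses. Otherwise the position is W if at least one move leads to an L position for the opponent, and L if every move leads to a W.
n=0: no move → L
n=1: can move to 0, which is L ⇒ W
n=2: can move to 0, which is L ⇒ W
n=3: can move to 0, which is L ⇒ W
n=4: moves to 2(W), 3(W); every one is W ⇒ L
n=5: can move to 0, which is L ⇒ W
n=6: can move to 4, which is L ⇒ W
n=7: can move to 0, which is L ⇒ W
The starting position 7 is W: Maya should move to 0, handing over an L position.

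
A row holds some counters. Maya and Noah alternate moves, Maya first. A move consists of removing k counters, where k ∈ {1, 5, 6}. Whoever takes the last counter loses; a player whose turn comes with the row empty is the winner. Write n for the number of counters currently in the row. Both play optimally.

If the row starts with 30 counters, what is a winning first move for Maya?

Classify positions by backward induction: terminal positions (no move available) are W. From any other position, the mover wins iff some move reaches an L.
n=0: no move; the opponent has just taken the last counter and therefore loses → W
n=1: L (sole option 0(W) is W)
n=2: W (go to 1, an L position)
n=3: L (sole option 2(W) is W)
n=4: W (go to 3, an L position)
n=5: L (options 4(W), 0(W) are all W)
n=6: W (go to 5, an L position)
n=7: W (go to 1, an L position)
n=8: W (go to 3, an L position)
n=9: W (go to 3, an L position)
n=10: W (go to 5, an L position)
n=11: W (go to 5, an L position)
n=12: L (options 11(W), 7(W), 6(W) are all W)
n=13: W (go to 12, an L position)
n=14: L (options 13(W), 9(W), 8(W) are all W)
n=15: W (go to 14, an L position)
n=16: L (options 15(W), 11(W), 10(W) are all W)
n=17: W (go to 16, an L position)
n=18: W (go to 12, an L position)
n=19: W (go to 14, an L position)
n=20: W (go to 14, an L position)
n=21: W (go to 16, an L position)
n=22: W (go to 16, an L position)
n=23: L (options 22(W), 18(W), 17(W) are all W)
n=24: W (go to 23, an L position)
n=25: L (options 24(W), 20(W), 19(W) are all W)
n=26: W (go to 25, an L position)
n=27: L (options 26(W), 22(W), 21(W) are all W)
n=28: W (go to 27, an L position)
n=29: W (go to 23, an L position)
n=30: W (go to 25, an L position)
From 30, the L positions reachable in one move are: 25.

Remove 5, leaving 25.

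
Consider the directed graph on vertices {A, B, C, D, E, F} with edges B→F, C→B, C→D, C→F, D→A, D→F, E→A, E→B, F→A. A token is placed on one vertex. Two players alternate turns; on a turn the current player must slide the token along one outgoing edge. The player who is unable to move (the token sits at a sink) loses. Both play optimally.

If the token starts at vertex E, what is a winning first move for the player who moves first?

Build the W/L table. Terminal = L. A non-terminal position is W if it has a move to some L; otherwise it is L.
Every edge goes from a vertex to one that appears earlier in the order A, F, D, B, C, E, so processing vertices in that order labels each vertex after all of its successors.
A: no outgoing edge → L
F: W (go to A, an L position)
D: W (go to A, an L position)
B: L (sole option F(W) is W)
C: W (go to B, an L position)
E: W (go to B, an L position)
From E, the L positions reachable in one move are: B, A. Any move reaching one of these is winning.

Move to B.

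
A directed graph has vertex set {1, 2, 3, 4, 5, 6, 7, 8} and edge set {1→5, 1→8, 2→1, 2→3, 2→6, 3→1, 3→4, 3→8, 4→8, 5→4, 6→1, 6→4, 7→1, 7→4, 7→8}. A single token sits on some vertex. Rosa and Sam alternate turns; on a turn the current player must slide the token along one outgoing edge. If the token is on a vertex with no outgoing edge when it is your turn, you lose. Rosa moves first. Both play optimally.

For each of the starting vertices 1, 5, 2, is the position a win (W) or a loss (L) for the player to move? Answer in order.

1: W, 5: L, 2: W

Positions with no move are L. A position that does have a move is losing for the player to move precisely when every available move leads to a winning position for the opponent. Fill in the labels:
Every edge goes from a vertex to one that appears earlier in the order 8, 4, 5, 1, 3, 6, 2, 7, so processing vertices in that order labels each vertex after all of its successors.
8: no outgoing edge → L
4: can move to 8, which is L ⇒ W
5: the only move is to 4(W), a W ⇒ L
1: can move to 5, which is L ⇒ W
3: can move to 8, which is L ⇒ W
6: moves to 1(W), 4(W); every one is W ⇒ L
2: can move to 6, which is L ⇒ W
7: can move to 8, which is L ⇒ W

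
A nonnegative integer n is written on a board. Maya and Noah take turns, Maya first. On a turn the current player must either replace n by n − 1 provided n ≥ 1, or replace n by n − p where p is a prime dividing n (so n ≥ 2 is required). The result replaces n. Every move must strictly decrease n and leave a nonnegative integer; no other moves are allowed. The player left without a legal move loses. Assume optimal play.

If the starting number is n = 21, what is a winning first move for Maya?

Positions with no move are L. A position that does have a move is losing for the player to move precisely when every available move leads to a winning position for the opponent. Fill in the labels:
n=0: no move → L
n=1: reaches L-position 0 → W
n=2: reaches L-position 0 → W
n=3: reaches L-position 0 → W
n=4: only reaches 2(W), 3(W), all W → L
n=5: reaches L-position 0 → W
n=6: reaches L-position 4 → W
n=7: reaches L-position 0 → W
n=8: only reaches 6(W), 7(W), all W → L
n=9: reaches L-position 8 → W
n=10: reaches L-position 8 → W
n=11: reaches L-position 0 → W
n=12: only reaches 9(W), 10(W), 11(W), all W → L
n=13: reaches L-position 0 → W
n=14: reaches L-position 12 → W
n=15: reaches L-position 12 → W
n=16: only reaches 14(W), 15(W), all W → L
n=17: reaches L-position 0 → W
n=18: reaches L-position 16 → W
n=19: reaches L-position 0 → W
n=20: only reaches 15(W), 18(W), 19(W), all W → L
n=21: reaches L-position 20 → W
From 21, the L positions reachable in one move are: 20.

Move to 20.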